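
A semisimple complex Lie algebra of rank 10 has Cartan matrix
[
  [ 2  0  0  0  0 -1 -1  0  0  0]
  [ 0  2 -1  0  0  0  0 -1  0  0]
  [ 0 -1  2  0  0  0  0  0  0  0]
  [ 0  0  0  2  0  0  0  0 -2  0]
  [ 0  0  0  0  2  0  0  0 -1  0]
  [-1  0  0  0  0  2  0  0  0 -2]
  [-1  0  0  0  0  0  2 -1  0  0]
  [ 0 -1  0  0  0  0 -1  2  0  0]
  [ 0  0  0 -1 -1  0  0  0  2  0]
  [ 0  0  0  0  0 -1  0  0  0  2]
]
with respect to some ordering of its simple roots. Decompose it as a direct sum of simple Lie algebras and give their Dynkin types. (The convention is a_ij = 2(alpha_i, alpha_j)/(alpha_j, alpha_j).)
The diagram associated to this matrix has two connected components: the simple roots {alpha_1, alpha_2, alpha_3, alpha_6, alpha_7, alpha_8, alpha_10} form a chain of 7 nodes with a double edge at one end; the terminal node there is the unique short simple root (B_7), and {alpha_4, alpha_5, alpha_9} form a chain of 3 nodes with a double edge at one end; the terminal node there is the unique long simple root (C_3). A semisimple Lie algebra decomposes uniquely as the direct sum of simple ideals, one per connected component of its Dynkin diagram, so g ≅ B_7 ⊕ C_3 (dimension 105 + 21 = 126).

B_7 (so(15)) + C_3 (sp(6))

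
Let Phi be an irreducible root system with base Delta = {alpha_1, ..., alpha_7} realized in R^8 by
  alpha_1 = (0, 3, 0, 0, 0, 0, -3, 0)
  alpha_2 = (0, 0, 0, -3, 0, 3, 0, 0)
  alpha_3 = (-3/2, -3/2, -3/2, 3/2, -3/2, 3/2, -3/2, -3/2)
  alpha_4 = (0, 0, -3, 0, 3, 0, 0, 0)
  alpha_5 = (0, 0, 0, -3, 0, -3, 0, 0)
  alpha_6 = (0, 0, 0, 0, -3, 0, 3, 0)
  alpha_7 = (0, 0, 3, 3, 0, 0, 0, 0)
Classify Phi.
Compute the Cartan integers a_ij = 2(alpha_i, alpha_j)/(alpha_j, alpha_j); the resulting 7x7 Cartan matrix is
[[2, 0, 0, 0, 0, -1, 0], [0, 2, 0, 0, 0, 0, -1], [0, 0, 2, 0, -1, 0, 0], [0, 0, 0, 2, 0, -1, -1], [0, 0, -1, 0, 2, 0, -1], [-1, 0, 0, -1, 0, 2, 0], [0, -1, 0, -1, -1, 0, 2]].
All simple roots have the same length, so the diagram is simply laced. The associated Dynkin diagram is a chain of 6 nodes with one extra node attached to the third node from one end (E_7), so the type is E_7.

E7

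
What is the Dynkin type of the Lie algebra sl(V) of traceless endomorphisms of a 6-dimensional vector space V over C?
This is sl(6), which has dimension 6^2 - 1 = 35 and rank 6 - 1 = 5 (a Cartan subalgebra is the diagonal traceless matrices). In the classification of classical Lie algebras, the special linear algebra sl(n+1) has type A_n; here n = 5, so the Dynkin diagram is a chain of 5 nodes with single edges (A_5). Hence the type is A_5.

A_5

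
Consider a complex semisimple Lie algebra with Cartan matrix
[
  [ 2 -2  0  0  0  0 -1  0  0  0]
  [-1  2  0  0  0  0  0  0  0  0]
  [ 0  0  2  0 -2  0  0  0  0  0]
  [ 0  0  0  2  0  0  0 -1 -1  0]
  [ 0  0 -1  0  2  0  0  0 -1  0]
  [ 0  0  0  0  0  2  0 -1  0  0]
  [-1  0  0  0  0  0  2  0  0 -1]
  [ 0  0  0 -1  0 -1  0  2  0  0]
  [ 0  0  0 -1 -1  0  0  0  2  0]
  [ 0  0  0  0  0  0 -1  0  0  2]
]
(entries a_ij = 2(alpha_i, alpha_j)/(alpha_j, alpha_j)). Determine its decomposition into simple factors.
B4 + C6

The diagram associated to this matrix has two connected components: the simple roots {alpha_1, alpha_2, alpha_7, alpha_10} form a chain of 4 nodes with a double edge at one end; the terminal node there is the unique short simple root (B_4), and {alpha_3, alpha_4, alpha_5, alpha_6, alpha_8, alpha_9} form a chain of 6 nodes with a double edge at one end; the terminal node there is the unique long simple root (C_6). A semisimple Lie algebra decomposes uniquely as the direct sum of simple ideals, one per connected component of its Dynkin diagram, so g ≅ B_4 ⊕ C_6 (dimension 36 + 78 = 114).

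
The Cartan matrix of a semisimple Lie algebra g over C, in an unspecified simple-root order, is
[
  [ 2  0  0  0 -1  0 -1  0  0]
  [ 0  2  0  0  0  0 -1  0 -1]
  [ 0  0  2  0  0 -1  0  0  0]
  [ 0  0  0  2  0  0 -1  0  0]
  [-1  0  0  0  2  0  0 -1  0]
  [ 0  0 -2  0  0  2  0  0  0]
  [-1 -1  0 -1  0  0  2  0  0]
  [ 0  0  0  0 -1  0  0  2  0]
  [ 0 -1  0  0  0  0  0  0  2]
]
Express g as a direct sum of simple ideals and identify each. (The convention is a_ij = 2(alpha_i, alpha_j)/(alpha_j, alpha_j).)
The diagram associated to this matrix has two connected components: the simple roots {alpha_3, alpha_6} form a chain of 2 nodes with a double edge at one end; the terminal node there is the unique short simple root (B_2), and {alpha_1, alpha_2, alpha_4, alpha_5, alpha_7, alpha_8, alpha_9} form a chain of 6 nodes with one extra node attached to the third node from one end (E_7). A semisimple Lie algebra decomposes uniquely as the direct sum of simple ideals, one per connected component of its Dynkin diagram, so g ≅ B_2 ⊕ E_7 (dimension 10 + 133 = 143).

type B_2 ⊕ type E_7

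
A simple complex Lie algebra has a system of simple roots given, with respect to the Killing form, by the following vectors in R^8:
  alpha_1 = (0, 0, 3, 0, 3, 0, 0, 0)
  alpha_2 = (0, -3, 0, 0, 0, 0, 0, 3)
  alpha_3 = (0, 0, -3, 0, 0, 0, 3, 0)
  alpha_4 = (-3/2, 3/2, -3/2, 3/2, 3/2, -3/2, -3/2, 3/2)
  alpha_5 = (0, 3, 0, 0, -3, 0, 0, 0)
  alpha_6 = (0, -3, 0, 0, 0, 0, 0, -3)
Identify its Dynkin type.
Compute the Cartan integers a_ij = 2(alpha_i, alpha_j)/(alpha_j, alpha_j); the resulting 6x6 Cartan matrix is
[[2, 0, -1, 0, -1, 0], [0, 2, 0, 0, -1, 0], [-1, 0, 2, 0, 0, 0], [0, 0, 0, 2, 0, -1], [-1, -1, 0, 0, 2, -1], [0, 0, 0, -1, -1, 2]].
All simple roots have the same length, so the diagram is simply laced. The associated Dynkin diagram is a chain of 5 nodes with one extra node attached to the third node from one end (E_6), so the type is E_6.

type E_6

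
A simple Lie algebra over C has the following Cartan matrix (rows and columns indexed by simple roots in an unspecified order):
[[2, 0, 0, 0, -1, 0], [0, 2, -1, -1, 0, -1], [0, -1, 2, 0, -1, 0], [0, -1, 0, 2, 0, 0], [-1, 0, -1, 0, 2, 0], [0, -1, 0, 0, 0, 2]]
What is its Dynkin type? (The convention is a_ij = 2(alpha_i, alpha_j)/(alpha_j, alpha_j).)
D6

The matrix has rank 6 with 2's on the diagonal. Reading the off-diagonal entries as Dynkin edges (a single edge where a_ij = a_ji = -1; a double or triple edge where a_ij * a_ji = 2 or 3), the diagram is a chain of 4 nodes with a fork of two nodes at one end (D_6). One simple-root ordering that puts it in standard form is (alpha_1, alpha_5, alpha_3, alpha_2, alpha_4, alpha_6). So the algebra is type D_6, i.e. so(12).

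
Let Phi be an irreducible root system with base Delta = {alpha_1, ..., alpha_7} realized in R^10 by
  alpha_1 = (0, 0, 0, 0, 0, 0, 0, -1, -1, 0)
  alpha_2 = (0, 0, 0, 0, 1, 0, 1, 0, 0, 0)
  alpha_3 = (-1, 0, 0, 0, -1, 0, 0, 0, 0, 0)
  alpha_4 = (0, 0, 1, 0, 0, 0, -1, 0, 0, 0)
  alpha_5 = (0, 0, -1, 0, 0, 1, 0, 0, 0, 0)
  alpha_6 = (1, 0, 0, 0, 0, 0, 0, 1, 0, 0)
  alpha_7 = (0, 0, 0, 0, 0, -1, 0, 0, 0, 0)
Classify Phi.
Compute the Cartan integers a_ij = 2(alpha_i, alpha_j)/(alpha_j, alpha_j); the resulting 7x7 Cartan matrix is
[[2, 0, 0, 0, 0, -1, 0], [0, 2, -1, -1, 0, 0, 0], [0, -1, 2, 0, 0, -1, 0], [0, -1, 0, 2, -1, 0, 0], [0, 0, 0, -1, 2, 0, -2], [-1, 0, -1, 0, 0, 2, 0], [0, 0, 0, 0, -1, 0, 2]].
The roots have two lengths (squared-length ratio 2:1); the short ones are alpha_{7}. The associated Dynkin diagram is a chain of 7 nodes with a double edge at one end; the terminal node there is the unique short simple root (B_7), so the type is B_7 (the algebra so(15)).

type B_7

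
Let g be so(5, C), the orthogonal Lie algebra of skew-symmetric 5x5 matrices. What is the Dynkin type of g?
This is so(5) with 5 odd, which has dimension 5(5-1)/2 = 10 and rank (5-1)/2 = 2. In the classification of classical Lie algebras, the orthogonal algebra so(2n+1) in an odd number of variables has type B_n; here n = 2, so the Dynkin diagram is a chain of 2 nodes with a double edge at one end; the terminal node there is the unique short simple root (B_2). Hence the type is B_2.

type B_2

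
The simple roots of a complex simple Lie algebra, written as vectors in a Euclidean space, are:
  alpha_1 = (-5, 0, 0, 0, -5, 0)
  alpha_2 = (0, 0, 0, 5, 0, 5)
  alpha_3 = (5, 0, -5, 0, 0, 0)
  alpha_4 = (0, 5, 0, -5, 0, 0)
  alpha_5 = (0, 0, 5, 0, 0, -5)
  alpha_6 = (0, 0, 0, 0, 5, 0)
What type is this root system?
Compute the Cartan integers a_ij = 2(alpha_i, alpha_j)/(alpha_j, alpha_j); the resulting 6x6 Cartan matrix is
[[2, 0, -1, 0, 0, -2], [0, 2, 0, -1, -1, 0], [-1, 0, 2, 0, -1, 0], [0, -1, 0, 2, 0, 0], [0, -1, -1, 0, 2, 0], [-1, 0, 0, 0, 0, 2]].
The roots have two lengths (squared-length ratio 2:1); the short ones are alpha_{6}. The associated Dynkin diagram is a chain of 6 nodes with a double edge at one end; the terminal node there is the unique short simple root (B_6), so the type is B_6 (the algebra so(13)).

B_6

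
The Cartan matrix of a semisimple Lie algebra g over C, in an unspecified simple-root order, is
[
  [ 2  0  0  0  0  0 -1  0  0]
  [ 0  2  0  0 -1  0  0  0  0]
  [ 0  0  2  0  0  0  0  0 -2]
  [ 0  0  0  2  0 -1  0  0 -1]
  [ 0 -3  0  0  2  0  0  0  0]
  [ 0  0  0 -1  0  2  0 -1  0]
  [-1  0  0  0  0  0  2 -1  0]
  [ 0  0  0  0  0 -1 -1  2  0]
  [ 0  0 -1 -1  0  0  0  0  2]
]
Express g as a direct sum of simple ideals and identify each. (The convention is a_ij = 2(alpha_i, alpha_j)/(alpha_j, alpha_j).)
The diagram associated to this matrix has two connected components: the simple roots {alpha_1, alpha_3, alpha_4, alpha_6, alpha_7, alpha_8, alpha_9} form a chain of 7 nodes with a double edge at one end; the terminal node there is the unique long simple root (C_7), and {alpha_2, alpha_5} form two nodes joined by a triple edge (G_2). A semisimple Lie algebra decomposes uniquely as the direct sum of simple ideals, one per connected component of its Dynkin diagram, so g ≅ C_7 ⊕ G_2 (dimension 105 + 14 = 119).

type C_7 ⊕ type G_2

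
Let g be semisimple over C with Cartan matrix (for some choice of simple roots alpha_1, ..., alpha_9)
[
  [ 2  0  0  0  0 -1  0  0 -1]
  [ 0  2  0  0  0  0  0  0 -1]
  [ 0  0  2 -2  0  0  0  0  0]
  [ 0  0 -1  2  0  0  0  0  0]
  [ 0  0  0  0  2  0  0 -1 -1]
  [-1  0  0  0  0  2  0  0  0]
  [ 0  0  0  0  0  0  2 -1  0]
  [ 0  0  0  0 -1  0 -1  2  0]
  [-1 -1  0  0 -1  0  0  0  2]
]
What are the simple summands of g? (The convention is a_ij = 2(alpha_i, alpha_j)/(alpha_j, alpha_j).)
The diagram associated to this matrix has two connected components: the simple roots {alpha_3, alpha_4} form a chain of 2 nodes with a double edge at one end; the terminal node there is the unique short simple root (B_2), and {alpha_1, alpha_2, alpha_5, alpha_6, alpha_7, alpha_8, alpha_9} form a chain of 6 nodes with one extra node attached to the third node from one end (E_7). A semisimple Lie algebra decomposes uniquely as the direct sum of simple ideals, one per connected component of its Dynkin diagram, so g ≅ B_2 ⊕ E_7 (dimension 10 + 133 = 143).

B_2 + E_7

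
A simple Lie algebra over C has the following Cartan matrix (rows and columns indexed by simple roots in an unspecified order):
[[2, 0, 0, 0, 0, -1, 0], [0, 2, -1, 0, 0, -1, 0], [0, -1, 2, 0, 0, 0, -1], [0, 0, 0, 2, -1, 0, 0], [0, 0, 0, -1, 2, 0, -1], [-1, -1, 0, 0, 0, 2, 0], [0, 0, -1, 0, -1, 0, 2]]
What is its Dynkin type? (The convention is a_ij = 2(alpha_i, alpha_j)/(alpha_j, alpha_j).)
A_7 (sl(8))

The matrix has rank 7 with 2's on the diagonal. Reading the off-diagonal entries as Dynkin edges (a single edge where a_ij = a_ji = -1; a double or triple edge where a_ij * a_ji = 2 or 3), the diagram is a chain of 7 nodes with single edges (A_7). One simple-root ordering that puts it in standard form is (alpha_4, alpha_5, alpha_7, alpha_3, alpha_2, alpha_6, alpha_1). So the algebra is type A_7, i.e. sl(8).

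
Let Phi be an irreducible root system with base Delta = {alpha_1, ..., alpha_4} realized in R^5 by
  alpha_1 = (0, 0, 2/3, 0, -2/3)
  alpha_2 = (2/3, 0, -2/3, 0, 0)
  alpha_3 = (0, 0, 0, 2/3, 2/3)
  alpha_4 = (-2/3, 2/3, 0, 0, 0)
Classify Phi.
Compute the Cartan integers a_ij = 2(alpha_i, alpha_j)/(alpha_j, alpha_j); the resulting 4x4 Cartan matrix is
[[2, -1, -1, 0], [-1, 2, 0, -1], [-1, 0, 2, 0], [0, -1, 0, 2]].
All simple roots have the same length, so the diagram is simply laced. The associated Dynkin diagram is a chain of 4 nodes with single edges (A_4), so the type is A_4 (the algebra sl(5)).

A_4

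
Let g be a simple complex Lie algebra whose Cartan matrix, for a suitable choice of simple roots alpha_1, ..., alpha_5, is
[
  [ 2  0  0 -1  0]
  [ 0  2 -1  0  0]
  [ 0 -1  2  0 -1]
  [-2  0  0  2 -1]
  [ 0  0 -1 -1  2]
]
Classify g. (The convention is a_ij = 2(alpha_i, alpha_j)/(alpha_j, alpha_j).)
B_5

The matrix has rank 5 with 2's on the diagonal. Reading the off-diagonal entries as Dynkin edges (a single edge where a_ij = a_ji = -1; a double or triple edge where a_ij * a_ji = 2 or 3), the diagram is a chain of 5 nodes with a double edge at one end; the terminal node there is the unique short simple root (B_5). One simple-root ordering that puts it in standard form is (alpha_2, alpha_3, alpha_5, alpha_4, alpha_1). So the algebra is type B_5, i.e. so(11).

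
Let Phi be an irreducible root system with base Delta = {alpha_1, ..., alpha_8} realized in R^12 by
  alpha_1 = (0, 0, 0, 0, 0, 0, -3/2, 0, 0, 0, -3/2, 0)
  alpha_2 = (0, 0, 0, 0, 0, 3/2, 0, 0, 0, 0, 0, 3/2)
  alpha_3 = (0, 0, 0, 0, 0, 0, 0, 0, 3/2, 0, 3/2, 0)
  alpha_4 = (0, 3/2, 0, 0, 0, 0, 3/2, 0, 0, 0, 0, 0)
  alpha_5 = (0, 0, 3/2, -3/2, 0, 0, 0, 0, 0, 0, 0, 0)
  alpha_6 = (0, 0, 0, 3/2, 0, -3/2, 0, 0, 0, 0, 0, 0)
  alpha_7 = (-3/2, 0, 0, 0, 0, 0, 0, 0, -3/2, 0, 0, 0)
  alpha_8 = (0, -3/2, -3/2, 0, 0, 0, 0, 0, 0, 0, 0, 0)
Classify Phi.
Compute the Cartan integers a_ij = 2(alpha_i, alpha_j)/(alpha_j, alpha_j); the resulting 8x8 Cartan matrix is
[[2, 0, -1, -1, 0, 0, 0, 0], [0, 2, 0, 0, 0, -1, 0, 0], [-1, 0, 2, 0, 0, 0, -1, 0], [-1, 0, 0, 2, 0, 0, 0, -1], [0, 0, 0, 0, 2, -1, 0, -1], [0, -1, 0, 0, -1, 2, 0, 0], [0, 0, -1, 0, 0, 0, 2, 0], [0, 0, 0, -1, -1, 0, 0, 2]].
All simple roots have the same length, so the diagram is simply laced. The associated Dynkin diagram is a chain of 8 nodes with single edges (A_8), so the type is A_8 (the algebra sl(9)).

A8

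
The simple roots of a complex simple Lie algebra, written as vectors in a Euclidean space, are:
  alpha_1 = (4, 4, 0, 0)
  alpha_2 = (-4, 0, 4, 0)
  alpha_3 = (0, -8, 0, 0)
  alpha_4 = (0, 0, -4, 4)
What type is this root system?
Compute the Cartan integers a_ij = 2(alpha_i, alpha_j)/(alpha_j, alpha_j); the resulting 4x4 Cartan matrix is
[[2, -1, -1, 0], [-1, 2, 0, -1], [-2, 0, 2, 0], [0, -1, 0, 2]].
The roots have two lengths (squared-length ratio 2:1); the short ones are alpha_{1,2,4}. The associated Dynkin diagram is a chain of 4 nodes with a double edge at one end; the terminal node there is the unique long simple root (C_4), so the type is C_4 (the algebra sp(8)).

C_4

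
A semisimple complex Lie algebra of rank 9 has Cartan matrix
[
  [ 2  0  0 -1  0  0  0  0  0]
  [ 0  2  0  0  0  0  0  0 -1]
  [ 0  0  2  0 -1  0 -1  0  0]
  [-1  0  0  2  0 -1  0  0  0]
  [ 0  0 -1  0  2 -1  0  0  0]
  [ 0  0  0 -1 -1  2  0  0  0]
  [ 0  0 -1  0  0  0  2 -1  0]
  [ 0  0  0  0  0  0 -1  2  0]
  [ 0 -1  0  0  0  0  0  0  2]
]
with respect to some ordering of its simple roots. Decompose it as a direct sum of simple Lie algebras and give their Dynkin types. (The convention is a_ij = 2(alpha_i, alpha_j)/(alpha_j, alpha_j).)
A2 + A7

The diagram associated to this matrix has two connected components: the simple roots {alpha_2, alpha_9} form a chain of 2 nodes with single edges (A_2), and {alpha_1, alpha_3, alpha_4, alpha_5, alpha_6, alpha_7, alpha_8} form a chain of 7 nodes with single edges (A_7). A semisimple Lie algebra decomposes uniquely as the direct sum of simple ideals, one per connected component of its Dynkin diagram, so g ≅ A_2 ⊕ A_7 (dimension 8 + 63 = 71).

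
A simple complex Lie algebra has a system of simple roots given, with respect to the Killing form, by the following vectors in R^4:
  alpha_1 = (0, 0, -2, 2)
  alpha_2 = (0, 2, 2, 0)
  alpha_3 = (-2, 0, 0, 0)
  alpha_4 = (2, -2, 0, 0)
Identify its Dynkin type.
Compute the Cartan integers a_ij = 2(alpha_i, alpha_j)/(alpha_j, alpha_j); the resulting 4x4 Cartan matrix is
[[2, -1, 0, 0], [-1, 2, 0, -1], [0, 0, 2, -1], [0, -1, -2, 2]].
The roots have two lengths (squared-length ratio 2:1); the short ones are alpha_{3}. The associated Dynkin diagram is a chain of 4 nodes with a double edge at one end; the terminal node there is the unique short simple root (B_4), so the type is B_4 (the algebra so(9)).

B4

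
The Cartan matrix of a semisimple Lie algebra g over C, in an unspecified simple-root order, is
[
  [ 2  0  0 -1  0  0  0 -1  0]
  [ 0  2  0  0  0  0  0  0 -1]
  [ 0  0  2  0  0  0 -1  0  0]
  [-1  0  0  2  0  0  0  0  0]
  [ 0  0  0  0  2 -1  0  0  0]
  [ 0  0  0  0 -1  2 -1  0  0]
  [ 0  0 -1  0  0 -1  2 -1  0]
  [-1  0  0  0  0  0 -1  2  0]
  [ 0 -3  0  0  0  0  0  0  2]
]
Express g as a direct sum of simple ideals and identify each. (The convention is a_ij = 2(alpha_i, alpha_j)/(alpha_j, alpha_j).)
E7 ⊕ G2

The diagram associated to this matrix has two connected components: the simple roots {alpha_1, alpha_3, alpha_4, alpha_5, alpha_6, alpha_7, alpha_8} form a chain of 6 nodes with one extra node attached to the third node from one end (E_7), and {alpha_2, alpha_9} form two nodes joined by a triple edge (G_2). A semisimple Lie algebra decomposes uniquely as the direct sum of simple ideals, one per connected component of its Dynkin diagram, so g ≅ E_7 ⊕ G_2 (dimension 133 + 14 = 147).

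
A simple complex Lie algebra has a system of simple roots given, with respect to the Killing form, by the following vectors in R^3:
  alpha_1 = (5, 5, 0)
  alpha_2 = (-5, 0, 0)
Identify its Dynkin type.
B_2

Compute the Cartan integers a_ij = 2(alpha_i, alpha_j)/(alpha_j, alpha_j); the resulting 2x2 Cartan matrix is
[[2, -2], [-1, 2]].
The roots have two lengths (squared-length ratio 2:1); the short ones are alpha_{2}. The associated Dynkin diagram is a chain of 2 nodes with a double edge at one end; the terminal node there is the unique short simple root (B_2), so the type is B_2 (the algebra so(5)).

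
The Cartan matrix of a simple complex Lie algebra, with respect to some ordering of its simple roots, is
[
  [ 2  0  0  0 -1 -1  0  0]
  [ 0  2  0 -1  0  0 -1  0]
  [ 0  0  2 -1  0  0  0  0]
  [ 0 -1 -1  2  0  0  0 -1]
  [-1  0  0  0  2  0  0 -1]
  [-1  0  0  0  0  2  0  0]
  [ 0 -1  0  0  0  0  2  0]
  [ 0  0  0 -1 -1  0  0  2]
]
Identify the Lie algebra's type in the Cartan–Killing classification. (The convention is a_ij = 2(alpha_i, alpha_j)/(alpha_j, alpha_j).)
The matrix has rank 8 with 2's on the diagonal. Reading the off-diagonal entries as Dynkin edges (a single edge where a_ij = a_ji = -1; a double or triple edge where a_ij * a_ji = 2 or 3), the diagram is a chain of 7 nodes with one extra node attached to the third node from one end (E_8). One simple-root ordering that puts it in standard form is (alpha_7, alpha_3, alpha_2, alpha_4, alpha_8, alpha_5, alpha_1, alpha_6). So the algebra is type E_8.

E8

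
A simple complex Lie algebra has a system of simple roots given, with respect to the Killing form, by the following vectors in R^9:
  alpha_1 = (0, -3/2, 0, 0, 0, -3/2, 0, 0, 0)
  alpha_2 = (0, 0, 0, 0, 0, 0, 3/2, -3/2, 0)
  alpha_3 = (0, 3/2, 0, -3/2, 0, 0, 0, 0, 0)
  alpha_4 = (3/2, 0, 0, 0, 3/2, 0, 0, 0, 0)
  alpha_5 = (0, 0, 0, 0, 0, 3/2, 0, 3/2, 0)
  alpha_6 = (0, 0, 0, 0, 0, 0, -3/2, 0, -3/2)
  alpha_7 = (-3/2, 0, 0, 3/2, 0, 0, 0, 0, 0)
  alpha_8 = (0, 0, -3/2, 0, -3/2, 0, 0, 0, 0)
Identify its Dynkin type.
A_8 (sl(9))

Compute the Cartan integers a_ij = 2(alpha_i, alpha_j)/(alpha_j, alpha_j); the resulting 8x8 Cartan matrix is
[[2, 0, -1, 0, -1, 0, 0, 0], [0, 2, 0, 0, -1, -1, 0, 0], [-1, 0, 2, 0, 0, 0, -1, 0], [0, 0, 0, 2, 0, 0, -1, -1], [-1, -1, 0, 0, 2, 0, 0, 0], [0, -1, 0, 0, 0, 2, 0, 0], [0, 0, -1, -1, 0, 0, 2, 0], [0, 0, 0, -1, 0, 0, 0, 2]].
All simple roots have the same length, so the diagram is simply laced. The associated Dynkin diagram is a chain of 8 nodes with single edges (A_8), so the type is A_8 (the algebra sl(9)).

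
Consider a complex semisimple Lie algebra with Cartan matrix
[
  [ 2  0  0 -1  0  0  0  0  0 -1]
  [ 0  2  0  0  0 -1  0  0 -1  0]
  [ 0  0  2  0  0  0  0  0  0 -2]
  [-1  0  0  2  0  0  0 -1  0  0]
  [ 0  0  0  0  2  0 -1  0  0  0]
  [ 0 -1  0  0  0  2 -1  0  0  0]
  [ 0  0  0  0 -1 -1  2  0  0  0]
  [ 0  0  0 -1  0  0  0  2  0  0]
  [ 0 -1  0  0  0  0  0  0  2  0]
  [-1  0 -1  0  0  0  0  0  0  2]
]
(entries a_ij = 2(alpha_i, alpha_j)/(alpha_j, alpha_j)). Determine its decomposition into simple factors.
The diagram associated to this matrix has two connected components: the simple roots {alpha_2, alpha_5, alpha_6, alpha_7, alpha_9} form a chain of 5 nodes with single edges (A_5), and {alpha_1, alpha_3, alpha_4, alpha_8, alpha_10} form a chain of 5 nodes with a double edge at one end; the terminal node there is the unique long simple root (C_5). A semisimple Lie algebra decomposes uniquely as the direct sum of simple ideals, one per connected component of its Dynkin diagram, so g ≅ A_5 ⊕ C_5 (dimension 35 + 55 = 90).

A_5 (sl(6)) + C_5 (sp(10))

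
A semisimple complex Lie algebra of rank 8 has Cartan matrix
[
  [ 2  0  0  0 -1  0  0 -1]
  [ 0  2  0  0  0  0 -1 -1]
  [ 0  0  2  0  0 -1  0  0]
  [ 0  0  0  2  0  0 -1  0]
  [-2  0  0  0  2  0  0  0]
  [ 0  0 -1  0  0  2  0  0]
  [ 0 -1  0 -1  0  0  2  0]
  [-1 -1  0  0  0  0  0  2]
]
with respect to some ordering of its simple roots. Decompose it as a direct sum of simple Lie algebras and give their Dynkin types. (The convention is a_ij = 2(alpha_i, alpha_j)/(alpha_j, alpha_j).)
A2 + C6

The diagram associated to this matrix has two connected components: the simple roots {alpha_3, alpha_6} form a chain of 2 nodes with single edges (A_2), and {alpha_1, alpha_2, alpha_4, alpha_5, alpha_7, alpha_8} form a chain of 6 nodes with a double edge at one end; the terminal node there is the unique long simple root (C_6). A semisimple Lie algebra decomposes uniquely as the direct sum of simple ideals, one per connected component of its Dynkin diagram, so g ≅ A_2 ⊕ C_6 (dimension 8 + 78 = 86).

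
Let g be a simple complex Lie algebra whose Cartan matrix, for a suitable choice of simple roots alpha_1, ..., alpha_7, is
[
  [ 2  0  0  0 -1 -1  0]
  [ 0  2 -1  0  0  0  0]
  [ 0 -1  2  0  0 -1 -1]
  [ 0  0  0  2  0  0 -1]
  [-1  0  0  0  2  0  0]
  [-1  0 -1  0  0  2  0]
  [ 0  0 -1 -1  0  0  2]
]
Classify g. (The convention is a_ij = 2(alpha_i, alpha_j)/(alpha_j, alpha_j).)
type E_7

The matrix has rank 7 with 2's on the diagonal. Reading the off-diagonal entries as Dynkin edges (a single edge where a_ij = a_ji = -1; a double or triple edge where a_ij * a_ji = 2 or 3), the diagram is a chain of 6 nodes with one extra node attached to the third node from one end (E_7). One simple-root ordering that puts it in standard form is (alpha_4, alpha_2, alpha_7, alpha_3, alpha_6, alpha_1, alpha_5). So the algebra is type E_7.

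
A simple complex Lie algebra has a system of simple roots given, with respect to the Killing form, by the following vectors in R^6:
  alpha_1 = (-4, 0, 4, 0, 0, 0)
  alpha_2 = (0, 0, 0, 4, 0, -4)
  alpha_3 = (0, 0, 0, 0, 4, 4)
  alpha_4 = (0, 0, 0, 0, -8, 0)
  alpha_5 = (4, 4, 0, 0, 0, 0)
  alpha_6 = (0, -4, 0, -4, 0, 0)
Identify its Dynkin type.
Compute the Cartan integers a_ij = 2(alpha_i, alpha_j)/(alpha_j, alpha_j); the resulting 6x6 Cartan matrix is
[[2, 0, 0, 0, -1, 0], [0, 2, -1, 0, 0, -1], [0, -1, 2, -1, 0, 0], [0, 0, -2, 2, 0, 0], [-1, 0, 0, 0, 2, -1], [0, -1, 0, 0, -1, 2]].
The roots have two lengths (squared-length ratio 2:1); the short ones are alpha_{1,2,3,5,6}. The associated Dynkin diagram is a chain of 6 nodes with a double edge at one end; the terminal node there is the unique long simple root (C_6), so the type is C_6 (the algebra sp(12)).

C6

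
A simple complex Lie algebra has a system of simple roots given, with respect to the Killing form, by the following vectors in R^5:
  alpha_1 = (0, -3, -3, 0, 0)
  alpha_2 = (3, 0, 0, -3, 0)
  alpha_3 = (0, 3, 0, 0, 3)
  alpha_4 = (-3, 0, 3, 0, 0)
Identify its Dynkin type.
Compute the Cartan integers a_ij = 2(alpha_i, alpha_j)/(alpha_j, alpha_j); the resulting 4x4 Cartan matrix is
[[2, 0, -1, -1], [0, 2, 0, -1], [-1, 0, 2, 0], [-1, -1, 0, 2]].
All simple roots have the same length, so the diagram is simply laced. The associated Dynkin diagram is a chain of 4 nodes with single edges (A_4), so the type is A_4 (the algebra sl(5)).

A_4 (sl(5))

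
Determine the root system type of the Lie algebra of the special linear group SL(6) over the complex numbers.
A_5

This is sl(6), which has dimension 6^2 - 1 = 35 and rank 6 - 1 = 5 (a Cartan subalgebra is the diagonal traceless matrices). In the classification of classical Lie algebras, the special linear algebra sl(n+1) has type A_n; here n = 5, so the Dynkin diagram is a chain of 5 nodes with single edges (A_5). Hence the type is A_5.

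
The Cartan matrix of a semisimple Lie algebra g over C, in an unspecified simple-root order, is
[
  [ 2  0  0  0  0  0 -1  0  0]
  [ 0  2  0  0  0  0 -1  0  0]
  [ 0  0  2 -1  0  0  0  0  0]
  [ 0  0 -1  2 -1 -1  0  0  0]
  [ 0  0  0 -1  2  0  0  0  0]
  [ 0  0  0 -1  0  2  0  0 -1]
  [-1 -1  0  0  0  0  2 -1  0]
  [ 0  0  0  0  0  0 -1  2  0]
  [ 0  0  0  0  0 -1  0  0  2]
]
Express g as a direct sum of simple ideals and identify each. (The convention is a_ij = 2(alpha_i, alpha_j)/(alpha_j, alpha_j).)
D_4 ⊕ D_5

The diagram associated to this matrix has two connected components: the simple roots {alpha_1, alpha_2, alpha_7, alpha_8} form a chain of 2 nodes with a fork of two nodes at one end (D_4), and {alpha_3, alpha_4, alpha_5, alpha_6, alpha_9} form a chain of 3 nodes with a fork of two nodes at one end (D_5). A semisimple Lie algebra decomposes uniquely as the direct sum of simple ideals, one per connected component of its Dynkin diagram, so g ≅ D_4 ⊕ D_5 (dimension 28 + 45 = 73).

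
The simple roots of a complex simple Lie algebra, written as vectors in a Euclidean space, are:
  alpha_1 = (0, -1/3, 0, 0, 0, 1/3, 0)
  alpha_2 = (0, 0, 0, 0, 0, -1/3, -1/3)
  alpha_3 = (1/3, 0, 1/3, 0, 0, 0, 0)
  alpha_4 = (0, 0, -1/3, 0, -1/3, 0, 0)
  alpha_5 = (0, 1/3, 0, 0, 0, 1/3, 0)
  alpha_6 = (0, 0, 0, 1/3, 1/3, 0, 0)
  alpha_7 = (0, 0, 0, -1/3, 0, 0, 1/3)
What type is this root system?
D7

Compute the Cartan integers a_ij = 2(alpha_i, alpha_j)/(alpha_j, alpha_j); the resulting 7x7 Cartan matrix is
[[2, -1, 0, 0, 0, 0, 0], [-1, 2, 0, 0, -1, 0, -1], [0, 0, 2, -1, 0, 0, 0], [0, 0, -1, 2, 0, -1, 0], [0, -1, 0, 0, 2, 0, 0], [0, 0, 0, -1, 0, 2, -1], [0, -1, 0, 0, 0, -1, 2]].
All simple roots have the same length, so the diagram is simply laced. The associated Dynkin diagram is a chain of 5 nodes with a fork of two nodes at one end (D_7), so the type is D_7 (the algebra so(14)).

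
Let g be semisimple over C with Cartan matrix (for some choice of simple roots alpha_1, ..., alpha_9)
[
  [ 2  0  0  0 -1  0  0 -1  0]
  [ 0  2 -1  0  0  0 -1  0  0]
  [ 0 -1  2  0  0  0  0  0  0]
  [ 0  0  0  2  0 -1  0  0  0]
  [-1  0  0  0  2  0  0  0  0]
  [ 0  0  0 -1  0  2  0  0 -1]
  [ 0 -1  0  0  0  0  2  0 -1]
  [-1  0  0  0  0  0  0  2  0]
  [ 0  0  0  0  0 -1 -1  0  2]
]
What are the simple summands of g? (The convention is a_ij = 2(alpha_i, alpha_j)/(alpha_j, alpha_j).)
A3 ⊕ A6

The diagram associated to this matrix has two connected components: the simple roots {alpha_1, alpha_5, alpha_8} form a chain of 3 nodes with single edges (A_3), and {alpha_2, alpha_3, alpha_4, alpha_6, alpha_7, alpha_9} form a chain of 6 nodes with single edges (A_6). A semisimple Lie algebra decomposes uniquely as the direct sum of simple ideals, one per connected component of its Dynkin diagram, so g ≅ A_3 ⊕ A_6 (dimension 15 + 48 = 63).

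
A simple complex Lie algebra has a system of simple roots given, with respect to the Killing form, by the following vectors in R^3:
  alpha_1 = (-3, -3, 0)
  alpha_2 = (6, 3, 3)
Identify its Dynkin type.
G_2

Compute the Cartan integers a_ij = 2(alpha_i, alpha_j)/(alpha_j, alpha_j); the resulting 2x2 Cartan matrix is
[[2, -1], [-3, 2]].
The roots have two lengths (squared-length ratio 3:1); the short ones are alpha_{1}. The associated Dynkin diagram is two nodes joined by a triple edge (G_2), so the type is G_2.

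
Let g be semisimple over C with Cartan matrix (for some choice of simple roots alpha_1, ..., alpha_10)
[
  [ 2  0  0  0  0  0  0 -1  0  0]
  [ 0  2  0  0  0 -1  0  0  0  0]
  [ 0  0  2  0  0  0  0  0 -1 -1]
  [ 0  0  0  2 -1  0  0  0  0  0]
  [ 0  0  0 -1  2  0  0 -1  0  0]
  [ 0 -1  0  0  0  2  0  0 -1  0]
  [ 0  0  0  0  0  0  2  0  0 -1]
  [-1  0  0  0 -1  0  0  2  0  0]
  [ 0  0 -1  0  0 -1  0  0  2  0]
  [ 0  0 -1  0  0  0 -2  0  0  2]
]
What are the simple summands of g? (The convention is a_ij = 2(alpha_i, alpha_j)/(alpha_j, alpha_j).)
A_4 + B_6

The diagram associated to this matrix has two connected components: the simple roots {alpha_1, alpha_4, alpha_5, alpha_8} form a chain of 4 nodes with single edges (A_4), and {alpha_2, alpha_3, alpha_6, alpha_7, alpha_9, alpha_10} form a chain of 6 nodes with a double edge at one end; the terminal node there is the unique short simple root (B_6). A semisimple Lie algebra decomposes uniquely as the direct sum of simple ideals, one per connected component of its Dynkin diagram, so g ≅ A_4 ⊕ B_6 (dimension 24 + 78 = 102).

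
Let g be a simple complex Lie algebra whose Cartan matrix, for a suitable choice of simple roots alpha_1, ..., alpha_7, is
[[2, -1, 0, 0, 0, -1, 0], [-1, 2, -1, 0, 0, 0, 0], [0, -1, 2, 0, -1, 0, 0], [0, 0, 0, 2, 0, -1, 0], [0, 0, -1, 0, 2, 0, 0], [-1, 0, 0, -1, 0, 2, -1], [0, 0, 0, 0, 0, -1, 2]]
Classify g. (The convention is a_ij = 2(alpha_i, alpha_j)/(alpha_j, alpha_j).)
The matrix has rank 7 with 2's on the diagonal. Reading the off-diagonal entries as Dynkin edges (a single edge where a_ij = a_ji = -1; a double or triple edge where a_ij * a_ji = 2 or 3), the diagram is a chain of 5 nodes with a fork of two nodes at one end (D_7). One simple-root ordering that puts it in standard form is (alpha_5, alpha_3, alpha_2, alpha_1, alpha_6, alpha_4, alpha_7). So the algebra is type D_7, i.e. so(14).

type D_7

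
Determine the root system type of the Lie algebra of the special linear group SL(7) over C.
This is sl(7), which has dimension 7^2 - 1 = 48 and rank 7 - 1 = 6 (a Cartan subalgebra is the diagonal traceless matrices). In the classification of classical Lie algebras, the special linear algebra sl(n+1) has type A_n; here n = 6, so the Dynkin diagram is a chain of 6 nodes with single edges (A_6). Hence the type is A_6.

A_6 (sl(7))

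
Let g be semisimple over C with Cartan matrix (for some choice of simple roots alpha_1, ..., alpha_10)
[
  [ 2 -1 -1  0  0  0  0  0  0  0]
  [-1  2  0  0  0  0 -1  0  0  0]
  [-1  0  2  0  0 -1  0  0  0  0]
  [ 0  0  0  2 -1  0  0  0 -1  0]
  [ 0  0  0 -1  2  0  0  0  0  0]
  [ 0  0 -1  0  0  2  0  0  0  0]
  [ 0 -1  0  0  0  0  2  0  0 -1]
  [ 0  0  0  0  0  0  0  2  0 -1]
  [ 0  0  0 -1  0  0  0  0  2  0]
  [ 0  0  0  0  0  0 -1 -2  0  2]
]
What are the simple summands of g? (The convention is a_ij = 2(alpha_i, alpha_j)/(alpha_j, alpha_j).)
A3 + B7

The diagram associated to this matrix has two connected components: the simple roots {alpha_4, alpha_5, alpha_9} form a chain of 3 nodes with single edges (A_3), and {alpha_1, alpha_2, alpha_3, alpha_6, alpha_7, alpha_8, alpha_10} form a chain of 7 nodes with a double edge at one end; the terminal node there is the unique short simple root (B_7). A semisimple Lie algebra decomposes uniquely as the direct sum of simple ideals, one per connected component of its Dynkin diagram, so g ≅ A_3 ⊕ B_7 (dimension 15 + 105 = 120).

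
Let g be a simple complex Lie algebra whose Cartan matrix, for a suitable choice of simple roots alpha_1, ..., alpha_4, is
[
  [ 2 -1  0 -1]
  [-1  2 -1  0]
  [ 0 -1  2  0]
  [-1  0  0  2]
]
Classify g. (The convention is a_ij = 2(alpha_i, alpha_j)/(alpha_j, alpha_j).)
The matrix has rank 4 with 2's on the diagonal. Reading the off-diagonal entries as Dynkin edges (a single edge where a_ij = a_ji = -1; a double or triple edge where a_ij * a_ji = 2 or 3), the diagram is a chain of 4 nodes with single edges (A_4). One simple-root ordering that puts it in standard form is (alpha_3, alpha_2, alpha_1, alpha_4). So the algebra is type A_4, i.e. sl(5).

A4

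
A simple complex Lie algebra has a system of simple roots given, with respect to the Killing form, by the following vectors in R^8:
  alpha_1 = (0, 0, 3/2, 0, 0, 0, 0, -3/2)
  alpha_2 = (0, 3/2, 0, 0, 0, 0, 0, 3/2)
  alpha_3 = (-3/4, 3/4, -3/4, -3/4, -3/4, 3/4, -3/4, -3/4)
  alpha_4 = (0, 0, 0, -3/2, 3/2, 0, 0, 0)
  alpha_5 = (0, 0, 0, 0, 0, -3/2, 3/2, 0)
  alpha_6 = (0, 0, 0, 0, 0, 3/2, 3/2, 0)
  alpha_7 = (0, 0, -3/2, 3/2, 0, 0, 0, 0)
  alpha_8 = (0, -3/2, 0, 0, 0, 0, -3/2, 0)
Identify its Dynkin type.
Compute the Cartan integers a_ij = 2(alpha_i, alpha_j)/(alpha_j, alpha_j); the resulting 8x8 Cartan matrix is
[[2, -1, 0, 0, 0, 0, -1, 0], [-1, 2, 0, 0, 0, 0, 0, -1], [0, 0, 2, 0, -1, 0, 0, 0], [0, 0, 0, 2, 0, 0, -1, 0], [0, 0, -1, 0, 2, 0, 0, -1], [0, 0, 0, 0, 0, 2, 0, -1], [-1, 0, 0, -1, 0, 0, 2, 0], [0, -1, 0, 0, -1, -1, 0, 2]].
All simple roots have the same length, so the diagram is simply laced. The associated Dynkin diagram is a chain of 7 nodes with one extra node attached to the third node from one end (E_8), so the type is E_8.

E_8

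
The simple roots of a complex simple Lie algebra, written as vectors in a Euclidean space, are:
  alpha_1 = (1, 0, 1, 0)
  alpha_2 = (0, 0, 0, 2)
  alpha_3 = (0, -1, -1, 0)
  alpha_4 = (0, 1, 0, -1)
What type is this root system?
C4

Compute the Cartan integers a_ij = 2(alpha_i, alpha_j)/(alpha_j, alpha_j); the resulting 4x4 Cartan matrix is
[[2, 0, -1, 0], [0, 2, 0, -2], [-1, 0, 2, -1], [0, -1, -1, 2]].
The roots have two lengths (squared-length ratio 2:1); the short ones are alpha_{1,3,4}. The associated Dynkin diagram is a chain of 4 nodes with a double edge at one end; the terminal node there is the unique long simple root (C_4), so the type is C_4 (the algebra sp(8)).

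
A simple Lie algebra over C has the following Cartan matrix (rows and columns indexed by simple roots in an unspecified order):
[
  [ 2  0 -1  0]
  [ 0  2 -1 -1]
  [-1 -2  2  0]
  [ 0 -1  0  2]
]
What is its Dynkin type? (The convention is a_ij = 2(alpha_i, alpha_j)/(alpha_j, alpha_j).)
The matrix has rank 4 with 2's on the diagonal. Reading the off-diagonal entries as Dynkin edges (a single edge where a_ij = a_ji = -1; a double or triple edge where a_ij * a_ji = 2 or 3), the diagram is a chain of 4 nodes with a double edge between the middle two (F_4). One simple-root ordering that puts it in standard form is (alpha_1, alpha_3, alpha_2, alpha_4). So the algebra is type F_4.

F_4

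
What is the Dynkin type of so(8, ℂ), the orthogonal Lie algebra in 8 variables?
This is so(8) with 8 even, which has dimension 8(8-1)/2 = 28 and rank 8/2 = 4. In the classification of classical Lie algebras, the orthogonal algebra so(2n) in an even number of variables has type D_n; here n = 4, so the Dynkin diagram is a chain of 2 nodes with a fork of two nodes at one end (D_4). Hence the type is D_4.

D_4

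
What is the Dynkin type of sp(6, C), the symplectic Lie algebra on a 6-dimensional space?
C_3

This is sp(6), which has dimension 6(6+1)/2 = 21 and rank 6/2 = 3. In the classification of classical Lie algebras, the symplectic algebra sp(2n) has type C_n; here n = 3, so the Dynkin diagram is a chain of 3 nodes with a double edge at one end; the terminal node there is the unique long simple root (C_3). Hence the type is C_3.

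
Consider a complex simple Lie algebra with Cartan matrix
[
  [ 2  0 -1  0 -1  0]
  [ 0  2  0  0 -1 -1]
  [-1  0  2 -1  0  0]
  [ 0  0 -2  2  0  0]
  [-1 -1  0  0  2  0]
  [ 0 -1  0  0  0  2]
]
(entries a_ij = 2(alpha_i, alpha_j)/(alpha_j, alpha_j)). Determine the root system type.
C6

The matrix has rank 6 with 2's on the diagonal. Reading the off-diagonal entries as Dynkin edges (a single edge where a_ij = a_ji = -1; a double or triple edge where a_ij * a_ji = 2 or 3), the diagram is a chain of 6 nodes with a double edge at one end; the terminal node there is the unique long simple root (C_6). One simple-root ordering that puts it in standard form is (alpha_6, alpha_2, alpha_5, alpha_1, alpha_3, alpha_4). So the algebra is type C_6, i.e. sp(12).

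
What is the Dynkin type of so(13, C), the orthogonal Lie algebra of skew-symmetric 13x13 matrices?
B_6

This is so(13) with 13 odd, which has dimension 13(13-1)/2 = 78 and rank (13-1)/2 = 6. In the classification of classical Lie algebras, the orthogonal algebra so(2n+1) in an odd number of variables has type B_n; here n = 6, so the Dynkin diagram is a chain of 6 nodes with a double edge at one end; the terminal node there is the unique short simple root (B_6). Hence the type is B_6.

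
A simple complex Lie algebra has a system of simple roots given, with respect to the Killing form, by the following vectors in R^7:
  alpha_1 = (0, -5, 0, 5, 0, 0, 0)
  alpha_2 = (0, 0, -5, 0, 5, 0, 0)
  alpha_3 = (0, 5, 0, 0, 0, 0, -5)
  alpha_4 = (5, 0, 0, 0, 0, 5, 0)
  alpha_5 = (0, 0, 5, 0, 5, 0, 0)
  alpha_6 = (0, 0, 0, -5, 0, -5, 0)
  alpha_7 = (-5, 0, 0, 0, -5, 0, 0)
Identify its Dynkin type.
D7

Compute the Cartan integers a_ij = 2(alpha_i, alpha_j)/(alpha_j, alpha_j); the resulting 7x7 Cartan matrix is
[[2, 0, -1, 0, 0, -1, 0], [0, 2, 0, 0, 0, 0, -1], [-1, 0, 2, 0, 0, 0, 0], [0, 0, 0, 2, 0, -1, -1], [0, 0, 0, 0, 2, 0, -1], [-1, 0, 0, -1, 0, 2, 0], [0, -1, 0, -1, -1, 0, 2]].
All simple roots have the same length, so the diagram is simply laced. The associated Dynkin diagram is a chain of 5 nodes with a fork of two nodes at one end (D_7), so the type is D_7 (the algebra so(14)).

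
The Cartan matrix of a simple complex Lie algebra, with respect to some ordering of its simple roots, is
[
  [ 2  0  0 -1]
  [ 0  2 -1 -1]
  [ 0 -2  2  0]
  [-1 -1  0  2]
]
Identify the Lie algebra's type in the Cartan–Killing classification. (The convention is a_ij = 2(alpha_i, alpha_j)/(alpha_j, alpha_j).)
The matrix has rank 4 with 2's on the diagonal. Reading the off-diagonal entries as Dynkin edges (a single edge where a_ij = a_ji = -1; a double or triple edge where a_ij * a_ji = 2 or 3), the diagram is a chain of 4 nodes with a double edge at one end; the terminal node there is the unique long simple root (C_4). One simple-root ordering that puts it in standard form is (alpha_1, alpha_4, alpha_2, alpha_3). So the algebra is type C_4, i.e. sp(8).

C4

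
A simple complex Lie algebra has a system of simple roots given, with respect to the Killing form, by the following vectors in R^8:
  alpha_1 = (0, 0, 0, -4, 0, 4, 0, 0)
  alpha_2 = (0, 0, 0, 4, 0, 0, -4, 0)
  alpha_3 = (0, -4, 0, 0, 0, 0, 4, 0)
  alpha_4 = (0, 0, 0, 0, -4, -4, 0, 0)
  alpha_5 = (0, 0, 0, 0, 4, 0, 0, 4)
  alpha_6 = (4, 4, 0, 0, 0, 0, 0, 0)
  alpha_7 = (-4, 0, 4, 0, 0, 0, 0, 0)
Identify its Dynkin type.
Compute the Cartan integers a_ij = 2(alpha_i, alpha_j)/(alpha_j, alpha_j); the resulting 7x7 Cartan matrix is
[[2, -1, 0, -1, 0, 0, 0], [-1, 2, -1, 0, 0, 0, 0], [0, -1, 2, 0, 0, -1, 0], [-1, 0, 0, 2, -1, 0, 0], [0, 0, 0, -1, 2, 0, 0], [0, 0, -1, 0, 0, 2, -1], [0, 0, 0, 0, 0, -1, 2]].
All simple roots have the same length, so the diagram is simply laced. The associated Dynkin diagram is a chain of 7 nodes with single edges (A_7), so the type is A_7 (the algebra sl(8)).

A_7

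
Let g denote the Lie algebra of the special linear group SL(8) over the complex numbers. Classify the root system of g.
A7

This is sl(8), which has dimension 8^2 - 1 = 63 and rank 8 - 1 = 7 (a Cartan subalgebra is the diagonal traceless matrices). In the classification of classical Lie algebras, the special linear algebra sl(n+1) has type A_n; here n = 7, so the Dynkin diagram is a chain of 7 nodes with single edges (A_7). Hence the type is A_7.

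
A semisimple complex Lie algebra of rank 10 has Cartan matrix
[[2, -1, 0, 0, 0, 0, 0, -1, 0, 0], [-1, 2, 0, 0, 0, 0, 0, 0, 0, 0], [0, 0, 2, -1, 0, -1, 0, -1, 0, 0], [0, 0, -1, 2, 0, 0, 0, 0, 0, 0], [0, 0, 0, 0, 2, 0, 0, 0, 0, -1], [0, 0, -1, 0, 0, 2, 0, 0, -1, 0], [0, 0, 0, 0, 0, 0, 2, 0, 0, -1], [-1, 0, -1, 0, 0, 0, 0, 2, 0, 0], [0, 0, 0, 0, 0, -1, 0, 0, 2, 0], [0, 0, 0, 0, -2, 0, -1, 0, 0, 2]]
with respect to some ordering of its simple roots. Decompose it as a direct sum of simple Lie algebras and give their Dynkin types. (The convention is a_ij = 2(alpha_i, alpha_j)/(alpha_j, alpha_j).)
The diagram associated to this matrix has two connected components: the simple roots {alpha_5, alpha_7, alpha_10} form a chain of 3 nodes with a double edge at one end; the terminal node there is the unique short simple root (B_3), and {alpha_1, alpha_2, alpha_3, alpha_4, alpha_6, alpha_8, alpha_9} form a chain of 6 nodes with one extra node attached to the third node from one end (E_7). A semisimple Lie algebra decomposes uniquely as the direct sum of simple ideals, one per connected component of its Dynkin diagram, so g ≅ B_3 ⊕ E_7 (dimension 21 + 133 = 154).

B3 ⊕ E7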